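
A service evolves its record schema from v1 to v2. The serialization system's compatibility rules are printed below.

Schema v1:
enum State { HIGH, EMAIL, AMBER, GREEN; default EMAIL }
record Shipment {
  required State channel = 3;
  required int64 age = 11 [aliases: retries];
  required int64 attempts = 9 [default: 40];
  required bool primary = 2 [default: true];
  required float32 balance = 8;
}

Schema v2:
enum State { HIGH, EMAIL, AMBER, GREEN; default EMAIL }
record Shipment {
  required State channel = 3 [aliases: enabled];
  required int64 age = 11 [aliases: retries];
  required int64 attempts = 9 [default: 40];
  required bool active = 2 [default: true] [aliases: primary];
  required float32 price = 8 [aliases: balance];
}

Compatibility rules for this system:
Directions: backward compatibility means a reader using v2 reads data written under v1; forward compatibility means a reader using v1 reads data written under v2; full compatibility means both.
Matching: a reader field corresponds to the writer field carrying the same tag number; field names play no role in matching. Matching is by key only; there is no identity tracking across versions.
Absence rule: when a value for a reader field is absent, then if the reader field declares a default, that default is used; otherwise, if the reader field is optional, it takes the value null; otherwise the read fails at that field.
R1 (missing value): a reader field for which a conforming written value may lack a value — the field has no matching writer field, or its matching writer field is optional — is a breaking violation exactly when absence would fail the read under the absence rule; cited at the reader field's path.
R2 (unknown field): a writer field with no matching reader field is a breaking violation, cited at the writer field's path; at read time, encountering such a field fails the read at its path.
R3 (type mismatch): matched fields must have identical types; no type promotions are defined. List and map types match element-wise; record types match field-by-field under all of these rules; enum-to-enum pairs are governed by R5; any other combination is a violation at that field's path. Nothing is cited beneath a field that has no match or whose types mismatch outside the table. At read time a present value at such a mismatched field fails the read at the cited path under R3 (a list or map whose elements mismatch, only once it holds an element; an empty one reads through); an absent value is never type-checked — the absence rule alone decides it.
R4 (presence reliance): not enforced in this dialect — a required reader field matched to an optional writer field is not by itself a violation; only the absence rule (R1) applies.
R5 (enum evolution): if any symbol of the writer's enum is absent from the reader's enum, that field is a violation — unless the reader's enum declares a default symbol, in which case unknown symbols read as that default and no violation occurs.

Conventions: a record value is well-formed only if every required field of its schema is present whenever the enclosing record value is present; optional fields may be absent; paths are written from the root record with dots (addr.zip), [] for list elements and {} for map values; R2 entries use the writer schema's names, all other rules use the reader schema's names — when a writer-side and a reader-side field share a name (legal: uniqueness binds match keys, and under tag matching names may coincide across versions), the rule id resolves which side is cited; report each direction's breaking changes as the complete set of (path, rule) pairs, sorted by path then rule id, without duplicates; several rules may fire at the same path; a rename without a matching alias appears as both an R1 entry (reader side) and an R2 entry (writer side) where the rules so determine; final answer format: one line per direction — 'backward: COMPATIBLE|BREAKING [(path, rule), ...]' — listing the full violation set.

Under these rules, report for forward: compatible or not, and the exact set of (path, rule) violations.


forward: COMPATIBLE []

arrows below run writer -> reader for Shipment
forward for Shipment (reader v1, writer v2):
  channel: paired with writer channel (State -> State; writer required)
  age: paired with writer age (int64 -> int64; writer required)
  attempts: paired with writer attempts (int64 -> int64; writer required)
  primary: paired with writer active (bool -> bool; writer required)
  balance: paired with writer price (float32 -> float32; writer required)
  => forward: COMPATIBLE
ruling out the remaining Shipment differences:
  renamed field balance to price in record Shipment (alias balance declared on the renamed field) -> inert for the asked Shipment verdict: nothing fires
  renamed field primary to active in record Shipment (alias primary declared on the renamed field) -> inert for the asked Shipment verdict: nothing fires


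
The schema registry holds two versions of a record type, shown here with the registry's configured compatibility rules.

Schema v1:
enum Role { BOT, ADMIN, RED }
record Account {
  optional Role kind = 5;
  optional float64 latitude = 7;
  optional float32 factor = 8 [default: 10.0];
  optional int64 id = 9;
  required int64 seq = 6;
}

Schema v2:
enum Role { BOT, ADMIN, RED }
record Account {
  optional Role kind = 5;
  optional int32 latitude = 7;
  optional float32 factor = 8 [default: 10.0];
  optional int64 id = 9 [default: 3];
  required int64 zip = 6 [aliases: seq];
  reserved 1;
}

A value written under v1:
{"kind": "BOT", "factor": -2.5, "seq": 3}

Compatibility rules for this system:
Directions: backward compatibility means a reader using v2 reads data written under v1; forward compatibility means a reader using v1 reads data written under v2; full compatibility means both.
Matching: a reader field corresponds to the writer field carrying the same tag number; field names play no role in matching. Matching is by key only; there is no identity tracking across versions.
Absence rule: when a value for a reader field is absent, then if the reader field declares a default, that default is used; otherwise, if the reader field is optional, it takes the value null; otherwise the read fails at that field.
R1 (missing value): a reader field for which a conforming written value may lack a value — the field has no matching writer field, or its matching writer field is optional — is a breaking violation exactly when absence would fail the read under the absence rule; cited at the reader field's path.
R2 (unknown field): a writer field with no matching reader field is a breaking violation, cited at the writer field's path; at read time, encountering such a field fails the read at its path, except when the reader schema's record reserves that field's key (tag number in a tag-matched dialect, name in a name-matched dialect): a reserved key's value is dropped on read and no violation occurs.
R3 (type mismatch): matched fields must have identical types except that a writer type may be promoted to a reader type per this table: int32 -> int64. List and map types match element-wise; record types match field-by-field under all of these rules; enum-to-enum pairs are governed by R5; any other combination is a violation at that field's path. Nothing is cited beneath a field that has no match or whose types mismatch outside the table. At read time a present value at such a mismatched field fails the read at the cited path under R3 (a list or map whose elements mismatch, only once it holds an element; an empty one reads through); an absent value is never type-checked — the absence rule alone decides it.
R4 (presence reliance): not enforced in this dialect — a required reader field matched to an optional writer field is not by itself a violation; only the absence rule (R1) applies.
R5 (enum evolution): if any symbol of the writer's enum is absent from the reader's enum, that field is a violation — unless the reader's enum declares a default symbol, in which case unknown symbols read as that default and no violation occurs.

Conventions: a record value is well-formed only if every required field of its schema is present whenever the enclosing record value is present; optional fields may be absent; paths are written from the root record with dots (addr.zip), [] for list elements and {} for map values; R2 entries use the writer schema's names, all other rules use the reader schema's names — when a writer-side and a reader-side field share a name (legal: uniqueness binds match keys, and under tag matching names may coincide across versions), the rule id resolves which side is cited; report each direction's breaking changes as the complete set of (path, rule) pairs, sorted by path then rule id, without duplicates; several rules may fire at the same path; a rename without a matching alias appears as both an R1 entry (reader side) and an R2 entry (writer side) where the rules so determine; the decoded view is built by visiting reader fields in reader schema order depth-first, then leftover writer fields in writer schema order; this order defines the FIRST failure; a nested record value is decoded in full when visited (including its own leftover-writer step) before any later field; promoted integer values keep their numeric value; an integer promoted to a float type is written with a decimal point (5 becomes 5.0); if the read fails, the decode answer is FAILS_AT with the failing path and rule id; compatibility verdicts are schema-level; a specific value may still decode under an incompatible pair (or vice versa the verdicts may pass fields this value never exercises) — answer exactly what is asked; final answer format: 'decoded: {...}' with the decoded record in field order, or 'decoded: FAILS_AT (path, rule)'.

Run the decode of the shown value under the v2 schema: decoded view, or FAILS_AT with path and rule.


decoded: {"kind": "BOT", "latitude": null, "factor": -2.5, "id": 3, "zip": 3}

each type pair in Account: writer, then reader
decode (reader v2):
  kind := "BOT"
  latitude := null (absent, optional -> null)
  factor := -2.5
  id := 3 (absent -> default)
  zip := 3 (from writer seq)
  => decoded: {"kind": "BOT", "latitude": null, "factor": -2.5, "id": 3, "zip": 3}
remaining Account differences; none change what is asked:
  field latitude in record Account: type float64 changed to int32 -> changes Account's schema-level verdicts only — the decode of this value is the same


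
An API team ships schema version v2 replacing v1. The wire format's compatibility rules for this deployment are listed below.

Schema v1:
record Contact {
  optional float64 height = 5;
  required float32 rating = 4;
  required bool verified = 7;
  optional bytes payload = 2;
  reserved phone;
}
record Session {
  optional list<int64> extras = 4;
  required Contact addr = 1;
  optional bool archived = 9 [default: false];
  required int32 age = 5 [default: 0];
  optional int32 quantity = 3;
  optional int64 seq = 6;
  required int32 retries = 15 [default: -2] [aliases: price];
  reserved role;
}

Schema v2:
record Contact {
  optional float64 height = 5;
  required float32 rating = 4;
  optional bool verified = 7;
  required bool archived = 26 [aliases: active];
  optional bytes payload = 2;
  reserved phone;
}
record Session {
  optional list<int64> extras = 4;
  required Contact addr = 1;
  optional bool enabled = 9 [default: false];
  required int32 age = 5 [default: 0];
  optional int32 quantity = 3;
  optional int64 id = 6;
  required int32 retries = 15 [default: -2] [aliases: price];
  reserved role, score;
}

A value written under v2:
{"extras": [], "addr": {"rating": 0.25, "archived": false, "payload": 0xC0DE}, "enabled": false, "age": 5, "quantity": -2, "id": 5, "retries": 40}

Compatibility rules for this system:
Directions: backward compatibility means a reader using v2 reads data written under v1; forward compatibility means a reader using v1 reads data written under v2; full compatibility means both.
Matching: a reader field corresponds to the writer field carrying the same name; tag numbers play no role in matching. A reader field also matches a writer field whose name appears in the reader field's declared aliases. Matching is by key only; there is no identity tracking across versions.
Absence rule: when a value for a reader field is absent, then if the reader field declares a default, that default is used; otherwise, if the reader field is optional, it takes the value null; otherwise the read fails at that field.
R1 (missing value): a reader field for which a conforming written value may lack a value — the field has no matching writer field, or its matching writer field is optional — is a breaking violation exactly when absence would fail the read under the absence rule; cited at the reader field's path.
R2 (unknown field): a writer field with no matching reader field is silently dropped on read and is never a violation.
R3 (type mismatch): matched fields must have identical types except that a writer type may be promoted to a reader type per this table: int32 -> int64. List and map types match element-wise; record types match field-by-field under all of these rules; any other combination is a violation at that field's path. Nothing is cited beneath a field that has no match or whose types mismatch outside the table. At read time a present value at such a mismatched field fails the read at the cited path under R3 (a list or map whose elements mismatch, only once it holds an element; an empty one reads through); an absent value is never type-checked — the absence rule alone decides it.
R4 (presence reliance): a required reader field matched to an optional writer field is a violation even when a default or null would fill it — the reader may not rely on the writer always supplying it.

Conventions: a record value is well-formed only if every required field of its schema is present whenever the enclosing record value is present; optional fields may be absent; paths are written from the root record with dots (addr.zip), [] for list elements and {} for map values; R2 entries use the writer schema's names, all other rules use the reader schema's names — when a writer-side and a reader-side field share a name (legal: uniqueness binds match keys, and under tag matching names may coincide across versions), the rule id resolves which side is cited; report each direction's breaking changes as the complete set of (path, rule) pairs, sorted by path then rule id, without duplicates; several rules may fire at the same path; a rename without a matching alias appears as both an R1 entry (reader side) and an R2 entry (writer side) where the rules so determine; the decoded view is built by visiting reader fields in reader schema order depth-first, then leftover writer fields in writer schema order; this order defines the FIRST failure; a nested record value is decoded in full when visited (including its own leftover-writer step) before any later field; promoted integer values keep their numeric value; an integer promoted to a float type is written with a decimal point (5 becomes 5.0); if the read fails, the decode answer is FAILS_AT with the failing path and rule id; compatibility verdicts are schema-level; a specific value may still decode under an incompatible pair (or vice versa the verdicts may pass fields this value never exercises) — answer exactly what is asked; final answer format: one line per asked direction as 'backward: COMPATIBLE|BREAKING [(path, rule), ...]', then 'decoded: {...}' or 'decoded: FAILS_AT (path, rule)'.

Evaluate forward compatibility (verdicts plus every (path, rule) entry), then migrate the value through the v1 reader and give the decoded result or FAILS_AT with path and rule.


each type pair in Session: writer, then reader
forward for Session (reader v1, writer v2):
  extras: paired with writer extras (list<int64> -> list<int64>; writer optional)
  addr: paired with writer addr (Contact -> Contact; writer required)
  no writer field matches reader archived
  age: paired with writer age (int32 -> int32; writer required)
  quantity: paired with writer quantity (int32 -> int32; writer optional)
  no writer field matches reader seq
  retries: paired with writer retries (int32 -> int32; writer required)
  writer enabled: unknown to reader
  writer id: unknown to reader
  addr.height: paired with writer addr.height (float64 -> float64; writer optional)
  addr.rating: paired with writer addr.rating (float32 -> float32; writer required)
  addr.verified: paired with writer addr.verified (bool -> bool; writer optional)
  addr.payload: paired with writer addr.payload (bytes -> bytes; writer optional)
  writer addr.archived: unknown to reader
  rule R1 violated at addr.verified
  rule R4 violated at addr.verified
  => 2 violation(s): forward is BREAKING for Session
decoding the Session value with the v1 reader:
  extras := []
  addr.height := null (missing; optional => null)
  addr.rating := 0.25
  read fails at addr.verified under R1 (no fill)
  => FAILS_AT (addr.verified, R1)
the other Session changes do not affect what is asked:
  added field archived to record Contact: required bool, tag 26 (in v2 it sits immediately before payload) -> fires only in the backward direction of Session, which is not asked here
  renamed field seq to id in record Session -> inert for the asked Session verdict: nothing fires
  renamed field archived to enabled in record Session -> inert for the asked Session verdict: nothing fires

forward: BREAKING [(addr.verified, R1), (addr.verified, R4)]; decoded: FAILS_AT (addr.verified, R1)


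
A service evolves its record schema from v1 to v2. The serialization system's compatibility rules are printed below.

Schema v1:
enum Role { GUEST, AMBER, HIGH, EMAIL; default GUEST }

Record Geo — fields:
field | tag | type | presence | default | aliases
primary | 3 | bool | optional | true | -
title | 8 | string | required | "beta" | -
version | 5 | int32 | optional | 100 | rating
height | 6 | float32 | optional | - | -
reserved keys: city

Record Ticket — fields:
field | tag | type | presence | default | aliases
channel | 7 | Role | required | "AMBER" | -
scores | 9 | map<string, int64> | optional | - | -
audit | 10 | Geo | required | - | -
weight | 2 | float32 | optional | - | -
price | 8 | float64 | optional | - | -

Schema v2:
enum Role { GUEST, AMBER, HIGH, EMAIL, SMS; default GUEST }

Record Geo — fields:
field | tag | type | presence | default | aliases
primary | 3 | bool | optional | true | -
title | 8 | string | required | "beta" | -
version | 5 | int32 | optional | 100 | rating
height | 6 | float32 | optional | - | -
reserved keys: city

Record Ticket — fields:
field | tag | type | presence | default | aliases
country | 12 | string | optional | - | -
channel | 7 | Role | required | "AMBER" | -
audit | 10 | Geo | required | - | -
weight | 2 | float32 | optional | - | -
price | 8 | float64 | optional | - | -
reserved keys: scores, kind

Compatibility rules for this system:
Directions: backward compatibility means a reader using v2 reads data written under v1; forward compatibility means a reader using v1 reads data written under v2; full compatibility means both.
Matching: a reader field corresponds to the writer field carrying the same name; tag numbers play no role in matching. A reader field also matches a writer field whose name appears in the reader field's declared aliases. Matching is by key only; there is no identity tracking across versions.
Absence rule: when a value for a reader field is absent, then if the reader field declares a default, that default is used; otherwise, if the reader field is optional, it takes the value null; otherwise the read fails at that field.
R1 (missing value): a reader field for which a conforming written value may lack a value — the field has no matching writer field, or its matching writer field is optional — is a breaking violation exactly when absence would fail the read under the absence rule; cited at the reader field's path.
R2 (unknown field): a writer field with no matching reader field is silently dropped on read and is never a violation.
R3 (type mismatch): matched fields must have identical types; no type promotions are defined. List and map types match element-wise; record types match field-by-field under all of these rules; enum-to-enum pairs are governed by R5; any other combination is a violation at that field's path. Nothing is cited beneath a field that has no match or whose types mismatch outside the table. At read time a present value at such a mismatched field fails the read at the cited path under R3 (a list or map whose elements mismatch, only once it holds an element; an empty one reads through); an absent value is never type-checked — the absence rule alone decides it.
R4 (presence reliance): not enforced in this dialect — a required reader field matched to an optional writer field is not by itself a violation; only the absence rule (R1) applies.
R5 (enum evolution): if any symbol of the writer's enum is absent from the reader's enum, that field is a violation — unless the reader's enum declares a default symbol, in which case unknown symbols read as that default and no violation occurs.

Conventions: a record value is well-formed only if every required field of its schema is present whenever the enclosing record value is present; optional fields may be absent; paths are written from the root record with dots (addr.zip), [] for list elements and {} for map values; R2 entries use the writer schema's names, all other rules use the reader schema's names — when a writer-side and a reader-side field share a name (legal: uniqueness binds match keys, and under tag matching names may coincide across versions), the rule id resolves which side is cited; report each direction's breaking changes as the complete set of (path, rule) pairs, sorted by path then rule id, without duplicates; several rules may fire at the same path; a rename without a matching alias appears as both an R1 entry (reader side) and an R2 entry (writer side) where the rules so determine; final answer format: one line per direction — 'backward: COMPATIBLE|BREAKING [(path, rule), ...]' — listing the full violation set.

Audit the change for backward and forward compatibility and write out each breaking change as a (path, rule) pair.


each type pair in Ticket: writer, then reader
backward on Ticket — v2 reading data written by v1:
  country: no writer match
  channel: paired with writer channel (Role -> Role; writer required)
  audit: paired with writer audit (Geo -> Geo; writer required)
  weight: paired with writer weight (float32 -> float32; writer optional)
  price: paired with writer price (float64 -> float64; writer optional)
  leftover writer field: scores
  audit.primary: paired with writer audit.primary (bool -> bool; writer optional)
  audit.title: paired with writer audit.title (string -> string; writer required)
  audit.version: paired with writer audit.version (int32 -> int32; writer optional)
  audit.height: paired with writer audit.height (float32 -> float32; writer optional)
  => backward: COMPATIBLE
forward on Ticket — v1 reading data written by v2:
  channel: paired with writer channel (Role -> Role; writer required)
  scores: no writer match
  audit: paired with writer audit (Geo -> Geo; writer required)
  weight: paired with writer weight (float32 -> float32; writer optional)
  price: paired with writer price (float64 -> float64; writer optional)
  leftover writer field: country
  audit.primary: paired with writer audit.primary (bool -> bool; writer optional)
  audit.title: paired with writer audit.title (string -> string; writer required)
  audit.version: paired with writer audit.version (int32 -> int32; writer optional)
  audit.height: paired with writer audit.height (float32 -> float32; writer optional)
  => forward: COMPATIBLE

backward: COMPATIBLE []; forward: COMPATIBLE []


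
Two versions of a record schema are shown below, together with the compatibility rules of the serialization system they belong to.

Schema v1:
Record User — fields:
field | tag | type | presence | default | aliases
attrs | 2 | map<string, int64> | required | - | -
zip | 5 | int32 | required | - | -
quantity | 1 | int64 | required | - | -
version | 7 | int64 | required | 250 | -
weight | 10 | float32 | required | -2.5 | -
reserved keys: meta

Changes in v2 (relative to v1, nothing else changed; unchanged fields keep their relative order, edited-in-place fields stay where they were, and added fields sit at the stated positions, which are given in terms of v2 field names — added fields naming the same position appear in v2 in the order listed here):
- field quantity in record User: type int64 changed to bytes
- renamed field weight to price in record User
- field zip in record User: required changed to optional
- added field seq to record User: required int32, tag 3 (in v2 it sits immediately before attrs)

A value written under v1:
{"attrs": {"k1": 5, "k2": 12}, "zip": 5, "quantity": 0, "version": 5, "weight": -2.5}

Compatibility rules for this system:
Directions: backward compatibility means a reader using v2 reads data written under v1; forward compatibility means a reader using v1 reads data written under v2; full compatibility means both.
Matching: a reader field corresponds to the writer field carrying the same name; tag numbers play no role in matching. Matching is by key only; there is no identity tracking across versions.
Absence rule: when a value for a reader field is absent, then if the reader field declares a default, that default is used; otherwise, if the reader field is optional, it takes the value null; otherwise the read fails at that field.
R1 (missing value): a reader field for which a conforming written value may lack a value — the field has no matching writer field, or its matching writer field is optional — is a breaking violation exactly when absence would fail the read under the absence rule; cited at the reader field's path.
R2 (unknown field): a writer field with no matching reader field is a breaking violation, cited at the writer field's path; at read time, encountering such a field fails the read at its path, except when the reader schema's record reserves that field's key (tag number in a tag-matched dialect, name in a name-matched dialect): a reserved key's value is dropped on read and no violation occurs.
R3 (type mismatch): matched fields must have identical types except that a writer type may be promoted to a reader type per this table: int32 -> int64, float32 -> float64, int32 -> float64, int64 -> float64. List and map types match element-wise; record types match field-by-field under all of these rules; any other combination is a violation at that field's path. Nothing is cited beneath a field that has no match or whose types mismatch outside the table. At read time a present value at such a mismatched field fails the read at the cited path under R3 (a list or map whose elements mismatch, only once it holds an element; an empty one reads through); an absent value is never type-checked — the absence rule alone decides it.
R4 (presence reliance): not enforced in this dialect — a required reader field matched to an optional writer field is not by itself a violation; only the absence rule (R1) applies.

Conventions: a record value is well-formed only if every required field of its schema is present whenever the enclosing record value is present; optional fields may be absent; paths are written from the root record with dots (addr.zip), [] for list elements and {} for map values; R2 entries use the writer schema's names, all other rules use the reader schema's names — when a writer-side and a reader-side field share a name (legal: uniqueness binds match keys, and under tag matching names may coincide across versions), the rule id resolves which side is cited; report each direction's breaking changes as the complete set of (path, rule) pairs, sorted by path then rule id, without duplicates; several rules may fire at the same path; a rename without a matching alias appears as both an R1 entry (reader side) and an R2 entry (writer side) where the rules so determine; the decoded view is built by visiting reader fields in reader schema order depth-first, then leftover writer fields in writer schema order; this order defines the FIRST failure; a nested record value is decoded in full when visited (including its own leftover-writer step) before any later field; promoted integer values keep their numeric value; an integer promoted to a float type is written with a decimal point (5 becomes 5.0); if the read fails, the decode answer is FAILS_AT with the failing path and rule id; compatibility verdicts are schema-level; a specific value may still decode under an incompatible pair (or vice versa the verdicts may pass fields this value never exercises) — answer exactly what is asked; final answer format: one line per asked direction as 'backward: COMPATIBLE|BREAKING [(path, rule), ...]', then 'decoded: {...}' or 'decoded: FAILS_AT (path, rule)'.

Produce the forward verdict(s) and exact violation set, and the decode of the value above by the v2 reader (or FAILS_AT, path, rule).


forward: BREAKING [(price, R2), (quantity, R3), (seq, R2), (zip, R1)]; decoded: FAILS_AT (seq, R1)

arrows below run writer -> reader for User
forward for User (reader v1, writer v2):
  attrs <- attrs (map<string, int64> -> map<string, int64>, writer required)
  zip <- zip (int32 -> int32, writer optional)
  quantity <- quantity (bytes -> int64, writer required)
  version <- version (int64 -> int64, writer required)
  weight: no writer match
  writer field seq has no reader counterpart
  writer field price has no reader counterpart
  breaking: (price, R2)
  breaking: (quantity, R3)
  breaking: (seq, R2)
  breaking: (zip, R1)
  => forward verdict for User: BREAKING, 4 violation(s)
migrating the User value to v2:
  read fails at seq under R1 (no fill)
  => FAILS_AT (seq, R1)


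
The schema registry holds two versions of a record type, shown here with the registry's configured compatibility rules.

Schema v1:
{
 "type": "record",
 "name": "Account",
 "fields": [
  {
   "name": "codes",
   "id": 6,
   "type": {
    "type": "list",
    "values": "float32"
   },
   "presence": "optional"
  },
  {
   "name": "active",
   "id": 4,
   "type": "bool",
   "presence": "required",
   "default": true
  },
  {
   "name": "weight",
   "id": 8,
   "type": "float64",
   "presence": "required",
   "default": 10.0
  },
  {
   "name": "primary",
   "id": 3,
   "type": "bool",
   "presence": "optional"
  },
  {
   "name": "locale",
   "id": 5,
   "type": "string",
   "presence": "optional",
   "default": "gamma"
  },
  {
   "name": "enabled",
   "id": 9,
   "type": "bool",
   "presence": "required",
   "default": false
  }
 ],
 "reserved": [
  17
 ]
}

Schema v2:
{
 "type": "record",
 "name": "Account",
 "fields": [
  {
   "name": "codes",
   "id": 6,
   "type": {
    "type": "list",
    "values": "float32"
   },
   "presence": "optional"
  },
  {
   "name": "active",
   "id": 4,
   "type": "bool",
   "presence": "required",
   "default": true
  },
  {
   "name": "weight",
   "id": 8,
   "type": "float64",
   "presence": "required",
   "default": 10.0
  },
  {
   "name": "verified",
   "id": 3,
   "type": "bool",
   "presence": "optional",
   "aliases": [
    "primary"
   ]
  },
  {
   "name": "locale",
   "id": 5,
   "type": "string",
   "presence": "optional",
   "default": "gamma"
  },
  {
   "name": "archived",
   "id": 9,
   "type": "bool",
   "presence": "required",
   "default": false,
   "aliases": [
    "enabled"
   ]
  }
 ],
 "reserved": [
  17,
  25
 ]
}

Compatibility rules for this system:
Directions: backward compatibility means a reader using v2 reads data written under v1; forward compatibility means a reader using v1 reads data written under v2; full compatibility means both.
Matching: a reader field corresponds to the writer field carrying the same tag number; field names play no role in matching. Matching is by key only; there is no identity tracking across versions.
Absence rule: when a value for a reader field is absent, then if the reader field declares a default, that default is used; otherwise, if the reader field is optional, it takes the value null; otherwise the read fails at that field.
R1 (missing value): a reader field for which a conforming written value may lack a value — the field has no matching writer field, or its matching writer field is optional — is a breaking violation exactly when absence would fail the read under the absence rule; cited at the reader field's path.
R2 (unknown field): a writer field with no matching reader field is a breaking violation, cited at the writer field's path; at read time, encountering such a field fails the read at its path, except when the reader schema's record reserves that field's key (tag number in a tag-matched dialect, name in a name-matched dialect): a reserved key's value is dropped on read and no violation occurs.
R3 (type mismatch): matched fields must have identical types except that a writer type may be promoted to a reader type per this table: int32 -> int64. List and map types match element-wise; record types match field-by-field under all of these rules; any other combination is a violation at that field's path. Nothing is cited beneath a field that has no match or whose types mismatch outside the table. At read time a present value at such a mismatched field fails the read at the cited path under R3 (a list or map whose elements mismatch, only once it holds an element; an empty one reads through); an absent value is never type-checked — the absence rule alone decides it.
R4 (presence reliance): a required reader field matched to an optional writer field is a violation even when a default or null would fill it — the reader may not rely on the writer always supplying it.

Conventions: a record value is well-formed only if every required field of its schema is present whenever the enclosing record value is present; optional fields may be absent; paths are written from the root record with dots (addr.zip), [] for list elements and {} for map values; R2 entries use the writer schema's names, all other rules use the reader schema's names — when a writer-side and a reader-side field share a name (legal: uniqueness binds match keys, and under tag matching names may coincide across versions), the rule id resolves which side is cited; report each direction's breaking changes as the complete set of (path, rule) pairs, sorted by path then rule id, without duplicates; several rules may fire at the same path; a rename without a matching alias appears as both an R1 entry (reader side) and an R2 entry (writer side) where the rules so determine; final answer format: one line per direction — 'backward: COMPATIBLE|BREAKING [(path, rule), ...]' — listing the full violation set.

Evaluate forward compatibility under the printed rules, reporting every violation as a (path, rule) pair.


the writer's type comes first in each Account pair
checking forward for Account: reader v1 against writer v2:
  codes <- codes (list<float32> -> list<float32>, writer optional)
  active <- active (bool -> bool, writer required)
  weight <- weight (float64 -> float64, writer required)
  primary <- verified (bool -> bool, writer optional)
  locale <- locale (string -> string, writer optional)
  enabled <- archived (bool -> bool, writer required)
  nothing fires on Account: forward is COMPATIBLE
remaining Account differences; none change what is asked:
  renamed field primary to verified in record Account (alias primary declared on the renamed field) -> fires no rule on Account, leaving the asked answer as it is
  renamed field enabled to archived in record Account (alias enabled declared on the renamed field) -> fires no rule on Account, leaving the asked answer as it is

forward: COMPATIBLE []


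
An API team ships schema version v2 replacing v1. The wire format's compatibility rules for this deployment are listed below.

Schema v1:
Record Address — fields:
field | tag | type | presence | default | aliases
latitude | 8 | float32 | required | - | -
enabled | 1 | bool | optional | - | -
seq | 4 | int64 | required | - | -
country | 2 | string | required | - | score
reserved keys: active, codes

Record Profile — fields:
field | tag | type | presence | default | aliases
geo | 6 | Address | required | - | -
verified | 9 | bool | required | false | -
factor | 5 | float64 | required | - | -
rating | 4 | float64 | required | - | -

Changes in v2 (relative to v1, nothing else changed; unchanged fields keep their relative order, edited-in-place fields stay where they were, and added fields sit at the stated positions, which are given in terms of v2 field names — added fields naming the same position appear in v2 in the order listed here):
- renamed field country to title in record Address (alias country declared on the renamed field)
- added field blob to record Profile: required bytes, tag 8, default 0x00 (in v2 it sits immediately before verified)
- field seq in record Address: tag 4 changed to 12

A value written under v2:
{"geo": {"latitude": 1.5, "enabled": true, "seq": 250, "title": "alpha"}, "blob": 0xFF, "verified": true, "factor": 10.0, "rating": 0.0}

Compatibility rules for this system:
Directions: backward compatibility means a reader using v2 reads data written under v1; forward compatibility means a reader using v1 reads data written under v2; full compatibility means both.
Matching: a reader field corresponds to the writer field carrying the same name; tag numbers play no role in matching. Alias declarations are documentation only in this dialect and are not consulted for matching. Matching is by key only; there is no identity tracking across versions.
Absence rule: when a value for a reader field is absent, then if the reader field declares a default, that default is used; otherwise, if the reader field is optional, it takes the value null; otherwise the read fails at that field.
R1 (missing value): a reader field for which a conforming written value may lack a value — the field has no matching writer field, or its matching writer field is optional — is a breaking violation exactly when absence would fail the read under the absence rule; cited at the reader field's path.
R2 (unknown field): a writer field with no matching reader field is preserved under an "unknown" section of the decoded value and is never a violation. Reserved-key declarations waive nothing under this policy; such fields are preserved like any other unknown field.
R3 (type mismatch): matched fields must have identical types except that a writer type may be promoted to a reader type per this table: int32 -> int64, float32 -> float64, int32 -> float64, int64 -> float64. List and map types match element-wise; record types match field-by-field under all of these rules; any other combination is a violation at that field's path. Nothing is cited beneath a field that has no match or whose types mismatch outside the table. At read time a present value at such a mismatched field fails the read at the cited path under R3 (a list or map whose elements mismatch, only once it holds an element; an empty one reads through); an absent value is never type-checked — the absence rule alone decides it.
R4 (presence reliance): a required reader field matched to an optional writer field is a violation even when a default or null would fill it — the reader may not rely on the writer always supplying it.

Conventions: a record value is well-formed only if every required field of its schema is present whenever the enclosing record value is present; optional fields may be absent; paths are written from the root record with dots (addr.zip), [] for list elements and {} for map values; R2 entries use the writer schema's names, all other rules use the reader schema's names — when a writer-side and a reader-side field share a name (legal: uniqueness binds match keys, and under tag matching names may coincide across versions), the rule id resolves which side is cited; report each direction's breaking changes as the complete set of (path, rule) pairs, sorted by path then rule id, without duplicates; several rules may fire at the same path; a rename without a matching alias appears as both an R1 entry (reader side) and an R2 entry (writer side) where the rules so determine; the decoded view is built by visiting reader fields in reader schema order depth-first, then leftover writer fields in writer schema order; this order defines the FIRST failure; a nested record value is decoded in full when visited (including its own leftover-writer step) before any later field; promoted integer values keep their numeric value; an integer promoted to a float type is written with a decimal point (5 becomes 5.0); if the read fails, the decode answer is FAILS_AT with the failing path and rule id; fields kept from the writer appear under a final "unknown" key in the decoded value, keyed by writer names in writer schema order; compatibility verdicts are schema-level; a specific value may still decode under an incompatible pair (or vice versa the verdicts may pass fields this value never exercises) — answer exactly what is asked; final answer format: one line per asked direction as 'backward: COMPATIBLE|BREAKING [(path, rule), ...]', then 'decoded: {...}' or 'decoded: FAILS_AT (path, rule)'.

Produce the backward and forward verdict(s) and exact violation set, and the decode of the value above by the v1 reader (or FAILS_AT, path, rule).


backward: BREAKING [(geo.title, R1)]; forward: BREAKING [(geo.country, R1)]; decoded: FAILS_AT (geo.country, R1)

the writer's type comes first in each Profile pair
checking backward for Profile: reader v2 against writer v1:
  Address -> Address, writer required: geo aligns to geo
  blob: no writer-side match
  bool -> bool, writer required: verified aligns to verified
  float64 -> float64, writer required: factor aligns to factor
  float64 -> float64, writer required: rating aligns to rating
  float32 -> float32, writer required: geo.latitude aligns to geo.latitude
  bool -> bool, writer optional: geo.enabled aligns to geo.enabled
  int64 -> int64, writer required: geo.seq aligns to geo.seq
  geo.title: no writer-side match
  writer field geo.country has no reader counterpart
  breaking: (geo.title, R1)
  => backward: BREAKING (1)
checking forward for Profile: reader v1 against writer v2:
  Address -> Address, writer required: geo aligns to geo
  bool -> bool, writer required: verified aligns to verified
  float64 -> float64, writer required: factor aligns to factor
  float64 -> float64, writer required: rating aligns to rating
  writer field blob has no reader counterpart
  float32 -> float32, writer required: geo.latitude aligns to geo.latitude
  bool -> bool, writer optional: geo.enabled aligns to geo.enabled
  int64 -> int64, writer required: geo.seq aligns to geo.seq
  geo.country: no writer-side match
  writer field geo.title has no reader counterpart
  breaking: (geo.country, R1)
  => forward: BREAKING (1)
migrating the Profile value to v1:
  geo.latitude := 1.5
  geo.enabled := true
  geo.seq := 250
  read fails at geo.country under R1 (no fill)
  => FAILS_AT (geo.country, R1)
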